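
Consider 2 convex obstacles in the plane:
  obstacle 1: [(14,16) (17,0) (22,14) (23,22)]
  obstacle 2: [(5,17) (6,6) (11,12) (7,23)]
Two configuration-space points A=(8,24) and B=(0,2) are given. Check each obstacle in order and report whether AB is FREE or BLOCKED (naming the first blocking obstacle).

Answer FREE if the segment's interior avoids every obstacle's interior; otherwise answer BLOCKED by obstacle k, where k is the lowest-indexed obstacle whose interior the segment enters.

Obstacle 1 [(14,16) (17,0) (22,14) (23,22)]:
  edge (14,16)–(17,0): clear
  edge (17,0)–(22,14): clear
  edge (22,14)–(23,22): clear
  edge (23,22)–(14,16): clear
  midpoint (4,13) outside
  → clear
Obstacle 2 [(5,17) (6,6) (11,12) (7,23)]:
  edge (5,17)–(6,6): crosses AB
  edge (6,6)–(11,12): clear
  edge (11,12)–(7,23): crosses AB
  edge (7,23)–(5,17): clear
  → BLOCKED

BLOCKED by obstacle 2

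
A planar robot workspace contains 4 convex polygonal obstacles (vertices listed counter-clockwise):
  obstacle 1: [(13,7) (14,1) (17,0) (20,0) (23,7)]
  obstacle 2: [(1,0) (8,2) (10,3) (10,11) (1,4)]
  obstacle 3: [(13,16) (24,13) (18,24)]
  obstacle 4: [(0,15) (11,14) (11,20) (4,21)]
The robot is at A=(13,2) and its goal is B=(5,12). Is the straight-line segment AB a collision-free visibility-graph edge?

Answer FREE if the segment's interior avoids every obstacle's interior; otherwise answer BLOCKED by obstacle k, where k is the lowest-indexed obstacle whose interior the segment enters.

Obstacle 1 [(13,7) (14,1) (17,0) (20,0) (23,7)]:
  edge (13,7)–(14,1): clear
  edge (14,1)–(17,0): clear
  edge (17,0)–(20,0): clear
  edge (20,0)–(23,7): clear
  edge (23,7)–(13,7): clear
  midpoint (9,7) outside
  → clear
Obstacle 2 [(1,0) (8,2) (10,3) (10,11) (1,4)]:
  edge (1,0)–(8,2): clear
  edge (8,2)–(10,3): clear
  edge (10,3)–(10,11): crosses AB
  edge (10,11)–(1,4): crosses AB
  edge (1,4)–(1,0): clear
  → BLOCKED
Obstacle 3 [(13,16) (24,13) (18,24)]:
  edge (13,16)–(24,13): clear
  edge (24,13)–(18,24): clear
  edge (18,24)–(13,16): clear
  midpoint (9,7) outside
  → clear
Obstacle 4 [(0,15) (11,14) (11,20) (4,21)]:
  edge (0,15)–(11,14): clear
  edge (11,14)–(11,20): clear
  edge (11,20)–(4,21): clear
  edge (4,21)–(0,15): clear
  midpoint (9,7) outside
  → clear

BLOCKED by obstacle 2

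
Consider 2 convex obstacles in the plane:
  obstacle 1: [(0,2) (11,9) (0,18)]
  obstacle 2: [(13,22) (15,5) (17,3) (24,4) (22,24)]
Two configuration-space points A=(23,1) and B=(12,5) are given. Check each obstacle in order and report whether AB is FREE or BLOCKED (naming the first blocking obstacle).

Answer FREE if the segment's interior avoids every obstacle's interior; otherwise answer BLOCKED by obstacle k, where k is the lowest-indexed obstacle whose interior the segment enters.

Obstacle 1 [(0,2) (11,9) (0,18)]:
  edge (0,2)–(11,9): clear
  edge (11,9)–(0,18): clear
  edge (0,18)–(0,2): clear
  midpoint (35/2,3) outside
  → clear
Obstacle 2 [(13,22) (15,5) (17,3) (24,4) (22,24)]:
  edge (13,22)–(15,5): clear
  edge (15,5)–(17,3): crosses AB
  edge (17,3)–(24,4): crosses AB
  edge (24,4)–(22,24): clear
  edge (22,24)–(13,22): clear
  → BLOCKED

BLOCKED by obstacle 2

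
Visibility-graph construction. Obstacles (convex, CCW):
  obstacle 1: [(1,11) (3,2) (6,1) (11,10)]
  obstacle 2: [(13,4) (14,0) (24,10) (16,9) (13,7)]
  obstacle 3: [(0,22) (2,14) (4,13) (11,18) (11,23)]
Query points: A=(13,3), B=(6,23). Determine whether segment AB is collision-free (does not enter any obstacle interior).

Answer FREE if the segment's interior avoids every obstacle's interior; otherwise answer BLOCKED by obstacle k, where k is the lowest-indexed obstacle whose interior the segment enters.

Obstacle 1 [(1,11) (3,2) (6,1) (11,10)]:
  edge (1,11)–(3,2): clear
  edge (3,2)–(6,1): clear
  edge (6,1)–(11,10): crosses AB
  edge (11,10)–(1,11): crosses AB
  → BLOCKED
Obstacle 2 [(13,4) (14,0) (24,10) (16,9) (13,7)]:
  edge (13,4)–(14,0): clear
  edge (14,0)–(24,10): clear
  edge (24,10)–(16,9): clear
  edge (16,9)–(13,7): clear
  edge (13,7)–(13,4): clear
  midpoint (19/2,13) outside
  → clear
Obstacle 3 [(0,22) (2,14) (4,13) (11,18) (11,23)]:
  edge (0,22)–(2,14): clear
  edge (2,14)–(4,13): clear
  edge (4,13)–(11,18): crosses AB
  edge (11,18)–(11,23): clear
  edge (11,23)–(0,22): crosses AB
  → BLOCKED

BLOCKED by obstacle 1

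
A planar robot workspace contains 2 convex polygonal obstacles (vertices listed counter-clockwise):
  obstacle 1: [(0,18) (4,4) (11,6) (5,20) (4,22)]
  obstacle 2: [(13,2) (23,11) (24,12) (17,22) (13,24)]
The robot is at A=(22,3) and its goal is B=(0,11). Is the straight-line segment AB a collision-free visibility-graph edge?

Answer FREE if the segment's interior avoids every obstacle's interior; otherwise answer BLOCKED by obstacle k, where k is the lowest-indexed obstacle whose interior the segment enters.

Obstacle 1 [(0,18) (4,4) (11,6) (5,20) (4,22)]:
  edge (0,18)–(4,4): crosses AB
  edge (4,4)–(11,6): clear
  edge (11,6)–(5,20): crosses AB
  edge (5,20)–(4,22): clear
  edge (4,22)–(0,18): clear
  → BLOCKED
Obstacle 2 [(13,2) (23,11) (24,12) (17,22) (13,24)]:
  edge (13,2)–(23,11): crosses AB
  edge (23,11)–(24,12): clear
  edge (24,12)–(17,22): clear
  edge (17,22)–(13,24): clear
  edge (13,24)–(13,2): crosses AB
  → BLOCKED

BLOCKED by obstacle 1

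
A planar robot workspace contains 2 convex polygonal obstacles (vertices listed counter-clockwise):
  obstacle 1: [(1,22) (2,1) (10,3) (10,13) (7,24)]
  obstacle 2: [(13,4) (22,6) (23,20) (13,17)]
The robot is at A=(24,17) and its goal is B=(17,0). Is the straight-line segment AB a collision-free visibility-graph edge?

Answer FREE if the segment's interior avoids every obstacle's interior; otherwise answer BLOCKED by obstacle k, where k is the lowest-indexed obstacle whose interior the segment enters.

BLOCKED by obstacle 2

Obstacle 1 [(1,22) (2,1) (10,3) (10,13) (7,24)]:
  edge (1,22)–(2,1): clear
  edge (2,1)–(10,3): clear
  edge (10,3)–(10,13): clear
  edge (10,13)–(7,24): clear
  edge (7,24)–(1,22): clear
  midpoint (41/2,17/2) outside
  → clear
Obstacle 2 [(13,4) (22,6) (23,20) (13,17)]:
  edge (13,4)–(22,6): crosses AB
  edge (22,6)–(23,20): crosses AB
  edge (23,20)–(13,17): clear
  edge (13,17)–(13,4): clear
  → BLOCKED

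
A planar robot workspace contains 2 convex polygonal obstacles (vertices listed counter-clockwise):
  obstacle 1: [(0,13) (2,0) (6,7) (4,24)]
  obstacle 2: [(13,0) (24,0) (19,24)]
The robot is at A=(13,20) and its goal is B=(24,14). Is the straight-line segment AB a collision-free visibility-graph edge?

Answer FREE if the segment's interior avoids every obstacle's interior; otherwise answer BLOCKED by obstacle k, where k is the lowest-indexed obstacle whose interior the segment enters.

Obstacle 1 [(0,13) (2,0) (6,7) (4,24)]:
  edge (0,13)–(2,0): clear
  edge (2,0)–(6,7): clear
  edge (6,7)–(4,24): clear
  edge (4,24)–(0,13): clear
  midpoint (37/2,17) outside
  → clear
Obstacle 2 [(13,0) (24,0) (19,24)]:
  edge (13,0)–(24,0): clear
  edge (24,0)–(19,24): crosses AB
  edge (19,24)–(13,0): crosses AB
  → BLOCKED

BLOCKED by obstacle 2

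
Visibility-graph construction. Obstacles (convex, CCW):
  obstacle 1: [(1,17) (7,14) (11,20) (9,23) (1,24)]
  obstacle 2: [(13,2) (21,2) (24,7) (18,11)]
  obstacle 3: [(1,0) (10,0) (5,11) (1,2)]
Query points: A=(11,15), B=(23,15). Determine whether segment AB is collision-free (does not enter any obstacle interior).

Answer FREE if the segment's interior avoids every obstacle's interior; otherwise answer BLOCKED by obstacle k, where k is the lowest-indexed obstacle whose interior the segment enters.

Obstacle 1 [(1,17) (7,14) (11,20) (9,23) (1,24)]:
  edge (1,17)–(7,14): clear
  edge (7,14)–(11,20): clear
  edge (11,20)–(9,23): clear
  edge (9,23)–(1,24): clear
  edge (1,24)–(1,17): clear
  midpoint (17,15) outside
  → clear
Obstacle 2 [(13,2) (21,2) (24,7) (18,11)]:
  edge (13,2)–(21,2): clear
  edge (21,2)–(24,7): clear
  edge (24,7)–(18,11): clear
  edge (18,11)–(13,2): clear
  midpoint (17,15) outside
  → clear
Obstacle 3 [(1,0) (10,0) (5,11) (1,2)]:
  edge (1,0)–(10,0): clear
  edge (10,0)–(5,11): clear
  edge (5,11)–(1,2): clear
  edge (1,2)–(1,0): clear
  midpoint (17,15) outside
  → clear

FREE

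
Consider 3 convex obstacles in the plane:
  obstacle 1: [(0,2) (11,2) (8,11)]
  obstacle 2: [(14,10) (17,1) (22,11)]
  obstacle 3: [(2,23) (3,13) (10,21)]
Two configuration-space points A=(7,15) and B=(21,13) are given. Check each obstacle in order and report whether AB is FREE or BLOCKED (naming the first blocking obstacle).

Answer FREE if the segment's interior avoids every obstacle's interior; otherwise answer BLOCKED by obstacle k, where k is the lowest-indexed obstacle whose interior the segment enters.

Obstacle 1 [(0,2) (11,2) (8,11)]:
  edge (0,2)–(11,2): clear
  edge (11,2)–(8,11): clear
  edge (8,11)–(0,2): clear
  midpoint (14,14) outside
  → clear
Obstacle 2 [(14,10) (17,1) (22,11)]:
  edge (14,10)–(17,1): clear
  edge (17,1)–(22,11): clear
  edge (22,11)–(14,10): clear
  midpoint (14,14) outside
  → clear
Obstacle 3 [(2,23) (3,13) (10,21)]:
  edge (2,23)–(3,13): clear
  edge (3,13)–(10,21): clear
  edge (10,21)–(2,23): clear
  midpoint (14,14) outside
  → clear

FREE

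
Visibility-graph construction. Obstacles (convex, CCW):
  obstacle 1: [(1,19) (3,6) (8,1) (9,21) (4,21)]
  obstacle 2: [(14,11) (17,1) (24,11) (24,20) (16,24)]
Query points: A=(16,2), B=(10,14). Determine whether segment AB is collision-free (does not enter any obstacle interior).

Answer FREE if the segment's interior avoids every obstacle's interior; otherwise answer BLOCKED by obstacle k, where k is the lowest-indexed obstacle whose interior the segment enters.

FREE

Obstacle 1 [(1,19) (3,6) (8,1) (9,21) (4,21)]:
  edge (1,19)–(3,6): clear
  edge (3,6)–(8,1): clear
  edge (8,1)–(9,21): clear
  edge (9,21)–(4,21): clear
  edge (4,21)–(1,19): clear
  midpoint (13,8) outside
  → clear
Obstacle 2 [(14,11) (17,1) (24,11) (24,20) (16,24)]:
  edge (14,11)–(17,1): clear
  edge (17,1)–(24,11): clear
  edge (24,11)–(24,20): clear
  edge (24,20)–(16,24): clear
  edge (16,24)–(14,11): clear
  midpoint (13,8) outside
  → clear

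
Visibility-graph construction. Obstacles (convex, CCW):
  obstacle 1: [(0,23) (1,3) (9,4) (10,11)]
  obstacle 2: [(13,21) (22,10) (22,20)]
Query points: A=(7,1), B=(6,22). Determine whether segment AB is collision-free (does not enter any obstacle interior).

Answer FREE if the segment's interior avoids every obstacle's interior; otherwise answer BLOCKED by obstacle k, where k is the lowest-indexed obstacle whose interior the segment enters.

Obstacle 1 [(0,23) (1,3) (9,4) (10,11)]:
  edge (0,23)–(1,3): clear
  edge (1,3)–(9,4): crosses AB
  edge (9,4)–(10,11): clear
  edge (10,11)–(0,23): crosses AB
  → BLOCKED
Obstacle 2 [(13,21) (22,10) (22,20)]:
  edge (13,21)–(22,10): clear
  edge (22,10)–(22,20): clear
  edge (22,20)–(13,21): clear
  midpoint (13/2,23/2) outside
  → clear

BLOCKED by obstacle 1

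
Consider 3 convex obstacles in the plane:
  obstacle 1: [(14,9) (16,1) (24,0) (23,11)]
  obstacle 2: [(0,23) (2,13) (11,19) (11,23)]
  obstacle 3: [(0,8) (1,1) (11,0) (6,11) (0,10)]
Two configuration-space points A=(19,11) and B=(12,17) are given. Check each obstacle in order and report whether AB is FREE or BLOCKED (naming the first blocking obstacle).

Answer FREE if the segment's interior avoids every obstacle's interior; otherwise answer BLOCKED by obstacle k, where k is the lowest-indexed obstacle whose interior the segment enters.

Obstacle 1 [(14,9) (16,1) (24,0) (23,11)]:
  edge (14,9)–(16,1): clear
  edge (16,1)–(24,0): clear
  edge (24,0)–(23,11): clear
  edge (23,11)–(14,9): clear
  midpoint (31/2,14) outside
  → clear
Obstacle 2 [(0,23) (2,13) (11,19) (11,23)]:
  edge (0,23)–(2,13): clear
  edge (2,13)–(11,19): clear
  edge (11,19)–(11,23): clear
  edge (11,23)–(0,23): clear
  midpoint (31/2,14) outside
  → clear
Obstacle 3 [(0,8) (1,1) (11,0) (6,11) (0,10)]:
  edge (0,8)–(1,1): clear
  edge (1,1)–(11,0): clear
  edge (11,0)–(6,11): clear
  edge (6,11)–(0,10): clear
  edge (0,10)–(0,8): clear
  midpoint (31/2,14) outside
  → clear

FREE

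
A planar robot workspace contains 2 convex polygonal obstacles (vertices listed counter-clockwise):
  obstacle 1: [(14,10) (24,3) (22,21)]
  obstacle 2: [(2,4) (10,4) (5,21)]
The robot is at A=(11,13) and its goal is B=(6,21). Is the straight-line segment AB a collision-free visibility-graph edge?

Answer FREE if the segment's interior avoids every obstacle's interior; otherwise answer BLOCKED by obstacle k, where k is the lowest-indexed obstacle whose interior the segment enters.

Obstacle 1 [(14,10) (24,3) (22,21)]:
  edge (14,10)–(24,3): clear
  edge (24,3)–(22,21): clear
  edge (22,21)–(14,10): clear
  midpoint (17/2,17) outside
  → clear
Obstacle 2 [(2,4) (10,4) (5,21)]:
  edge (2,4)–(10,4): clear
  edge (10,4)–(5,21): clear
  edge (5,21)–(2,4): clear
  midpoint (17/2,17) outside
  → clear

FREE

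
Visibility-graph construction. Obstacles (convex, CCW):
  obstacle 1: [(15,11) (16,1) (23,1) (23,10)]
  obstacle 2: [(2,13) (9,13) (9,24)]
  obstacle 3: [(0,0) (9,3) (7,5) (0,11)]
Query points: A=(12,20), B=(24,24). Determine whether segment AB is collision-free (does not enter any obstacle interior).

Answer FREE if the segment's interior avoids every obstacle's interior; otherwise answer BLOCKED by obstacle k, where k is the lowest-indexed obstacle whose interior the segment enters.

FREE

Obstacle 1 [(15,11) (16,1) (23,1) (23,10)]:
  edge (15,11)–(16,1): clear
  edge (16,1)–(23,1): clear
  edge (23,1)–(23,10): clear
  edge (23,10)–(15,11): clear
  midpoint (18,22) outside
  → clear
Obstacle 2 [(2,13) (9,13) (9,24)]:
  edge (2,13)–(9,13): clear
  edge (9,13)–(9,24): clear
  edge (9,24)–(2,13): clear
  midpoint (18,22) outside
  → clear
Obstacle 3 [(0,0) (9,3) (7,5) (0,11)]:
  edge (0,0)–(9,3): clear
  edge (9,3)–(7,5): clear
  edge (7,5)–(0,11): clear
  edge (0,11)–(0,0): clear
  midpoint (18,22) outside
  → clear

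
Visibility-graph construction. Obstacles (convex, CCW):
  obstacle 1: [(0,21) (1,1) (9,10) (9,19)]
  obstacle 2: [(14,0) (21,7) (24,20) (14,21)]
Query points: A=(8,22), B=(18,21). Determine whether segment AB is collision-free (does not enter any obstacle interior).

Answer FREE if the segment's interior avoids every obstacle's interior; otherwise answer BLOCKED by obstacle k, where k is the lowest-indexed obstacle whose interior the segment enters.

Obstacle 1 [(0,21) (1,1) (9,10) (9,19)]:
  edge (0,21)–(1,1): clear
  edge (1,1)–(9,10): clear
  edge (9,10)–(9,19): clear
  edge (9,19)–(0,21): clear
  midpoint (13,43/2) outside
  → clear
Obstacle 2 [(14,0) (21,7) (24,20) (14,21)]:
  edge (14,0)–(21,7): clear
  edge (21,7)–(24,20): clear
  edge (24,20)–(14,21): clear
  edge (14,21)–(14,0): clear
  midpoint (13,43/2) outside
  → clear

FREE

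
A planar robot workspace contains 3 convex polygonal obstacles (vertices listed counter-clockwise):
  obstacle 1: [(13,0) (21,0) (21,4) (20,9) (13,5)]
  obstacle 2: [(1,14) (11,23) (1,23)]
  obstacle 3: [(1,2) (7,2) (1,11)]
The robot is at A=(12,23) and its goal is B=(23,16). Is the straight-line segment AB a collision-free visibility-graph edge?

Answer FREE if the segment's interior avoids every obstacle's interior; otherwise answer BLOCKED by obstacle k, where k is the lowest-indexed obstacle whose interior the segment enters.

FREE

Obstacle 1 [(13,0) (21,0) (21,4) (20,9) (13,5)]:
  edge (13,0)–(21,0): clear
  edge (21,0)–(21,4): clear
  edge (21,4)–(20,9): clear
  edge (20,9)–(13,5): clear
  edge (13,5)–(13,0): clear
  midpoint (35/2,39/2) outside
  → clear
Obstacle 2 [(1,14) (11,23) (1,23)]:
  edge (1,14)–(11,23): clear
  edge (11,23)–(1,23): clear
  edge (1,23)–(1,14): clear
  midpoint (35/2,39/2) outside
  → clear
Obstacle 3 [(1,2) (7,2) (1,11)]:
  edge (1,2)–(7,2): clear
  edge (7,2)–(1,11): clear
  edge (1,11)–(1,2): clear
  midpoint (35/2,39/2) outside
  → clear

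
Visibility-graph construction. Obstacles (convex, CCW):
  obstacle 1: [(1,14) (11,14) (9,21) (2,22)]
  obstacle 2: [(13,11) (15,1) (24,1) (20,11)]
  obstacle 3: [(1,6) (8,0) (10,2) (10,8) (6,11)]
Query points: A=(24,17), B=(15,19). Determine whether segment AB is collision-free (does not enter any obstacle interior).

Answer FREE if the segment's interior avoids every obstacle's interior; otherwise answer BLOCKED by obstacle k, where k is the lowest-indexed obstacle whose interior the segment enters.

Obstacle 1 [(1,14) (11,14) (9,21) (2,22)]:
  edge (1,14)–(11,14): clear
  edge (11,14)–(9,21): clear
  edge (9,21)–(2,22): clear
  edge (2,22)–(1,14): clear
  midpoint (39/2,18) outside
  → clear
Obstacle 2 [(13,11) (15,1) (24,1) (20,11)]:
  edge (13,11)–(15,1): clear
  edge (15,1)–(24,1): clear
  edge (24,1)–(20,11): clear
  edge (20,11)–(13,11): clear
  midpoint (39/2,18) outside
  → clear
Obstacle 3 [(1,6) (8,0) (10,2) (10,8) (6,11)]:
  edge (1,6)–(8,0): clear
  edge (8,0)–(10,2): clear
  edge (10,2)–(10,8): clear
  edge (10,8)–(6,11): clear
  edge (6,11)–(1,6): clear
  midpoint (39/2,18) outside
  → clear

FREE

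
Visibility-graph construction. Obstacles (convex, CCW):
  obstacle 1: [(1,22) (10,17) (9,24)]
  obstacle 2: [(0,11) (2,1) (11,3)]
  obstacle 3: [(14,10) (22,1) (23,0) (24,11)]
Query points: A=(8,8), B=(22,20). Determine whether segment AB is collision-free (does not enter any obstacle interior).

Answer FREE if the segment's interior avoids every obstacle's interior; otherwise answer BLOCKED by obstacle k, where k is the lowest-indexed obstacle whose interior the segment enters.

FREE

Obstacle 1 [(1,22) (10,17) (9,24)]:
  edge (1,22)–(10,17): clear
  edge (10,17)–(9,24): clear
  edge (9,24)–(1,22): clear
  midpoint (15,14) outside
  → clear
Obstacle 2 [(0,11) (2,1) (11,3)]:
  edge (0,11)–(2,1): clear
  edge (2,1)–(11,3): clear
  edge (11,3)–(0,11): clear
  midpoint (15,14) outside
  → clear
Obstacle 3 [(14,10) (22,1) (23,0) (24,11)]:
  edge (14,10)–(22,1): clear
  edge (22,1)–(23,0): clear
  edge (23,0)–(24,11): clear
  edge (24,11)–(14,10): clear
  midpoint (15,14) outside
  → clear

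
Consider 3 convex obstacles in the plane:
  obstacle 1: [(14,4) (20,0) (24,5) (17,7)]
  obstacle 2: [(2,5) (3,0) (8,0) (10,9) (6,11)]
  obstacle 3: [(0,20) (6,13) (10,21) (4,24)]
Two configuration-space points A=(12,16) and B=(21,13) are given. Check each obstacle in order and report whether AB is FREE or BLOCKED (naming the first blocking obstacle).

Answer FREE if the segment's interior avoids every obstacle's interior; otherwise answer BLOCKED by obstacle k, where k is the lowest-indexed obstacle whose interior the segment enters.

Obstacle 1 [(14,4) (20,0) (24,5) (17,7)]:
  edge (14,4)–(20,0): clear
  edge (20,0)–(24,5): clear
  edge (24,5)–(17,7): clear
  edge (17,7)–(14,4): clear
  midpoint (33/2,29/2) outside
  → clear
Obstacle 2 [(2,5) (3,0) (8,0) (10,9) (6,11)]:
  edge (2,5)–(3,0): clear
  edge (3,0)–(8,0): clear
  edge (8,0)–(10,9): clear
  edge (10,9)–(6,11): clear
  edge (6,11)–(2,5): clear
  midpoint (33/2,29/2) outside
  → clear
Obstacle 3 [(0,20) (6,13) (10,21) (4,24)]:
  edge (0,20)–(6,13): clear
  edge (6,13)–(10,21): clear
  edge (10,21)–(4,24): clear
  edge (4,24)–(0,20): clear
  midpoint (33/2,29/2) outside
  → clear

FREE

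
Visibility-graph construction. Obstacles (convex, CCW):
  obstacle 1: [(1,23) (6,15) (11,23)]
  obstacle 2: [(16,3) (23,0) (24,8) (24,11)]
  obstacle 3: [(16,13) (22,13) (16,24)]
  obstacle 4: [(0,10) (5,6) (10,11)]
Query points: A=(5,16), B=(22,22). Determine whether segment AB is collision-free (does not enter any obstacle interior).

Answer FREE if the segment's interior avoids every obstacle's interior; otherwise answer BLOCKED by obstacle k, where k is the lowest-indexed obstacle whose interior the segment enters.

BLOCKED by obstacle 1

Obstacle 1 [(1,23) (6,15) (11,23)]:
  edge (1,23)–(6,15): crosses AB
  edge (6,15)–(11,23): crosses AB
  edge (11,23)–(1,23): clear
  → BLOCKED
Obstacle 2 [(16,3) (23,0) (24,8) (24,11)]:
  edge (16,3)–(23,0): clear
  edge (23,0)–(24,8): clear
  edge (24,8)–(24,11): clear
  edge (24,11)–(16,3): clear
  midpoint (27/2,19) outside
  → clear
Obstacle 3 [(16,13) (22,13) (16,24)]:
  edge (16,13)–(22,13): clear
  edge (22,13)–(16,24): crosses AB
  edge (16,24)–(16,13): crosses AB
  → BLOCKED
Obstacle 4 [(0,10) (5,6) (10,11)]:
  edge (0,10)–(5,6): clear
  edge (5,6)–(10,11): clear
  edge (10,11)–(0,10): clear
  midpoint (27/2,19) outside
  → clear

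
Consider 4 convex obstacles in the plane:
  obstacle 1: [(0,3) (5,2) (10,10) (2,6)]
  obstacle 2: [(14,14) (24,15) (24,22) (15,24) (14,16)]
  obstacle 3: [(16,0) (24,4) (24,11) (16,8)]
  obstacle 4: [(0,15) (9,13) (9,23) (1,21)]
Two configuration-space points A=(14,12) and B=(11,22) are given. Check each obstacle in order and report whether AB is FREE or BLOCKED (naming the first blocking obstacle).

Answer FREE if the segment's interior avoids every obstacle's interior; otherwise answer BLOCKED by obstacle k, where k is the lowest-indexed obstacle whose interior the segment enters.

Obstacle 1 [(0,3) (5,2) (10,10) (2,6)]:
  edge (0,3)–(5,2): clear
  edge (5,2)–(10,10): clear
  edge (10,10)–(2,6): clear
  edge (2,6)–(0,3): clear
  midpoint (25/2,17) outside
  → clear
Obstacle 2 [(14,14) (24,15) (24,22) (15,24) (14,16)]:
  edge (14,14)–(24,15): clear
  edge (24,15)–(24,22): clear
  edge (24,22)–(15,24): clear
  edge (15,24)–(14,16): clear
  edge (14,16)–(14,14): clear
  midpoint (25/2,17) outside
  → clear
Obstacle 3 [(16,0) (24,4) (24,11) (16,8)]:
  edge (16,0)–(24,4): clear
  edge (24,4)–(24,11): clear
  edge (24,11)–(16,8): clear
  edge (16,8)–(16,0): clear
  midpoint (25/2,17) outside
  → clear
Obstacle 4 [(0,15) (9,13) (9,23) (1,21)]:
  edge (0,15)–(9,13): clear
  edge (9,13)–(9,23): clear
  edge (9,23)–(1,21): clear
  edge (1,21)–(0,15): clear
  midpoint (25/2,17) outside
  → clear

FREE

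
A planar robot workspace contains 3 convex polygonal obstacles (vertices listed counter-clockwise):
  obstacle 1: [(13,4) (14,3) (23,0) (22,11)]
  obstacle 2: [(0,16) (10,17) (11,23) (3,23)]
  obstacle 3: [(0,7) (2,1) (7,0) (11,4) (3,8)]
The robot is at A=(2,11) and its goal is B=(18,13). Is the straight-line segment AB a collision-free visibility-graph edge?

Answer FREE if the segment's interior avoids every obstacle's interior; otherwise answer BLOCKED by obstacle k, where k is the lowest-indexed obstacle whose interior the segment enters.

Obstacle 1 [(13,4) (14,3) (23,0) (22,11)]:
  edge (13,4)–(14,3): clear
  edge (14,3)–(23,0): clear
  edge (23,0)–(22,11): clear
  edge (22,11)–(13,4): clear
  midpoint (10,12) outside
  → clear
Obstacle 2 [(0,16) (10,17) (11,23) (3,23)]:
  edge (0,16)–(10,17): clear
  edge (10,17)–(11,23): clear
  edge (11,23)–(3,23): clear
  edge (3,23)–(0,16): clear
  midpoint (10,12) outside
  → clear
Obstacle 3 [(0,7) (2,1) (7,0) (11,4) (3,8)]:
  edge (0,7)–(2,1): clear
  edge (2,1)–(7,0): clear
  edge (7,0)–(11,4): clear
  edge (11,4)–(3,8): clear
  edge (3,8)–(0,7): clear
  midpoint (10,12) outside
  → clear

FREE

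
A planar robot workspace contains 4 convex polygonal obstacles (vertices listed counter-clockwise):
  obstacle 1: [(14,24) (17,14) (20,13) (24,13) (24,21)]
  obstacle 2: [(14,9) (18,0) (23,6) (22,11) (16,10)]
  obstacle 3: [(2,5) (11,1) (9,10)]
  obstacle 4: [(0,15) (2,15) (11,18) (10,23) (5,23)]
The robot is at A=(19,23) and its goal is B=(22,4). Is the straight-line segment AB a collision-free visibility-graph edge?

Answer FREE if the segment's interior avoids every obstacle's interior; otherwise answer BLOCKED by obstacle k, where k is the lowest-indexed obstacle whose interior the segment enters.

Obstacle 1 [(14,24) (17,14) (20,13) (24,13) (24,21)]:
  edge (14,24)–(17,14): clear
  edge (17,14)–(20,13): clear
  edge (20,13)–(24,13): crosses AB
  edge (24,13)–(24,21): clear
  edge (24,21)–(14,24): crosses AB
  → BLOCKED
Obstacle 2 [(14,9) (18,0) (23,6) (22,11) (16,10)]:
  edge (14,9)–(18,0): clear
  edge (18,0)–(23,6): crosses AB
  edge (23,6)–(22,11): clear
  edge (22,11)–(16,10): crosses AB
  edge (16,10)–(14,9): clear
  → BLOCKED
Obstacle 3 [(2,5) (11,1) (9,10)]:
  edge (2,5)–(11,1): clear
  edge (11,1)–(9,10): clear
  edge (9,10)–(2,5): clear
  midpoint (41/2,27/2) outside
  → clear
Obstacle 4 [(0,15) (2,15) (11,18) (10,23) (5,23)]:
  edge (0,15)–(2,15): clear
  edge (2,15)–(11,18): clear
  edge (11,18)–(10,23): clear
  edge (10,23)–(5,23): clear
  edge (5,23)–(0,15): clear
  midpoint (41/2,27/2) outside
  → clear

BLOCKED by obstacle 1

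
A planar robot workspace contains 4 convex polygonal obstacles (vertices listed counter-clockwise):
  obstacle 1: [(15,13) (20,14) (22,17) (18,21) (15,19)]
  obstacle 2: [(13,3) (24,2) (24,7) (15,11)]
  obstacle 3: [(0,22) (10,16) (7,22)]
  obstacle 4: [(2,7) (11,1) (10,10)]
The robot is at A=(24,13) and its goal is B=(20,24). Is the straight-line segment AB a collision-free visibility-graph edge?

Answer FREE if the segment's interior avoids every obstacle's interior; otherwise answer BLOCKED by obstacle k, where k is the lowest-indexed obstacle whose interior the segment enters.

Obstacle 1 [(15,13) (20,14) (22,17) (18,21) (15,19)]:
  edge (15,13)–(20,14): clear
  edge (20,14)–(22,17): clear
  edge (22,17)–(18,21): clear
  edge (18,21)–(15,19): clear
  edge (15,19)–(15,13): clear
  midpoint (22,37/2) outside
  → clear
Obstacle 2 [(13,3) (24,2) (24,7) (15,11)]:
  edge (13,3)–(24,2): clear
  edge (24,2)–(24,7): clear
  edge (24,7)–(15,11): clear
  edge (15,11)–(13,3): clear
  midpoint (22,37/2) outside
  → clear
Obstacle 3 [(0,22) (10,16) (7,22)]:
  edge (0,22)–(10,16): clear
  edge (10,16)–(7,22): clear
  edge (7,22)–(0,22): clear
  midpoint (22,37/2) outside
  → clear
Obstacle 4 [(2,7) (11,1) (10,10)]:
  edge (2,7)–(11,1): clear
  edge (11,1)–(10,10): clear
  edge (10,10)–(2,7): clear
  midpoint (22,37/2) outside
  → clear

FREE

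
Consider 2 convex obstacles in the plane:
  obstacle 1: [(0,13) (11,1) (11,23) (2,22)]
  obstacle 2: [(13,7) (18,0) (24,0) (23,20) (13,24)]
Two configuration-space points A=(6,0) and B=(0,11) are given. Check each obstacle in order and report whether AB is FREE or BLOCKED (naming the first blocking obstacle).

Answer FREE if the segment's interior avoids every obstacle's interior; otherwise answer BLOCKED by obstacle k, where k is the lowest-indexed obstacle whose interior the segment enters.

FREE

Obstacle 1 [(0,13) (11,1) (11,23) (2,22)]:
  edge (0,13)–(11,1): clear
  edge (11,1)–(11,23): clear
  edge (11,23)–(2,22): clear
  edge (2,22)–(0,13): clear
  midpoint (3,11/2) outside
  → clear
Obstacle 2 [(13,7) (18,0) (24,0) (23,20) (13,24)]:
  edge (13,7)–(18,0): clear
  edge (18,0)–(24,0): clear
  edge (24,0)–(23,20): clear
  edge (23,20)–(13,24): clear
  edge (13,24)–(13,7): clear
  midpoint (3,11/2) outside
  → clear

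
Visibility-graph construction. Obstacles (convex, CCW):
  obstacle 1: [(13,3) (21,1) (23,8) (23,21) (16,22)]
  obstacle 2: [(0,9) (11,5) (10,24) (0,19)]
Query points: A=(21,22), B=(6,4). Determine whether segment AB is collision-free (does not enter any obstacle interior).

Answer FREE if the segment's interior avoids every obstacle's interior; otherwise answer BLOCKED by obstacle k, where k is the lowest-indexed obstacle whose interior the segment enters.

Obstacle 1 [(13,3) (21,1) (23,8) (23,21) (16,22)]:
  edge (13,3)–(21,1): clear
  edge (21,1)–(23,8): clear
  edge (23,8)–(23,21): clear
  edge (23,21)–(16,22): crosses AB
  edge (16,22)–(13,3): crosses AB
  → BLOCKED
Obstacle 2 [(0,9) (11,5) (10,24) (0,19)]:
  edge (0,9)–(11,5): crosses AB
  edge (11,5)–(10,24): crosses AB
  edge (10,24)–(0,19): clear
  edge (0,19)–(0,9): clear
  → BLOCKED

BLOCKED by obstacle 1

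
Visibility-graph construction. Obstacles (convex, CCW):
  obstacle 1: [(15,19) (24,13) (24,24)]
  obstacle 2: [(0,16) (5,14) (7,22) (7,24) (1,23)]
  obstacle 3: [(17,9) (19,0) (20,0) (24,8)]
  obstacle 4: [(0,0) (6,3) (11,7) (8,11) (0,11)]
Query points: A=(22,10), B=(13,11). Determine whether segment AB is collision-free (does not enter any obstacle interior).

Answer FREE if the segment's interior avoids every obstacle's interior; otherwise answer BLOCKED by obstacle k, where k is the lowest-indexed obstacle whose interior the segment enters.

FREE

Obstacle 1 [(15,19) (24,13) (24,24)]:
  edge (15,19)–(24,13): clear
  edge (24,13)–(24,24): clear
  edge (24,24)–(15,19): clear
  midpoint (35/2,21/2) outside
  → clear
Obstacle 2 [(0,16) (5,14) (7,22) (7,24) (1,23)]:
  edge (0,16)–(5,14): clear
  edge (5,14)–(7,22): clear
  edge (7,22)–(7,24): clear
  edge (7,24)–(1,23): clear
  edge (1,23)–(0,16): clear
  midpoint (35/2,21/2) outside
  → clear
Obstacle 3 [(17,9) (19,0) (20,0) (24,8)]:
  edge (17,9)–(19,0): clear
  edge (19,0)–(20,0): clear
  edge (20,0)–(24,8): clear
  edge (24,8)–(17,9): clear
  midpoint (35/2,21/2) outside
  → clear
Obstacle 4 [(0,0) (6,3) (11,7) (8,11) (0,11)]:
  edge (0,0)–(6,3): clear
  edge (6,3)–(11,7): clear
  edge (11,7)–(8,11): clear
  edge (8,11)–(0,11): clear
  edge (0,11)–(0,0): clear
  midpoint (35/2,21/2) outside
  → clear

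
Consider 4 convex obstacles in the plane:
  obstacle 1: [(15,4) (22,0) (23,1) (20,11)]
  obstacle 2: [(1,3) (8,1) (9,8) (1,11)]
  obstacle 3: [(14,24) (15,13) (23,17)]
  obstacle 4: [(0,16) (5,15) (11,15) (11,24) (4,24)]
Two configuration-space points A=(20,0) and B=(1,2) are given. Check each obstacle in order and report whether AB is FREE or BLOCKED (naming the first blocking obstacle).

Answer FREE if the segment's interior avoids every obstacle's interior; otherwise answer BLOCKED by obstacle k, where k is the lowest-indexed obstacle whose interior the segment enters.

BLOCKED by obstacle 2

Obstacle 1 [(15,4) (22,0) (23,1) (20,11)]:
  edge (15,4)–(22,0): clear
  edge (22,0)–(23,1): clear
  edge (23,1)–(20,11): clear
  edge (20,11)–(15,4): clear
  midpoint (21/2,1) outside
  → clear
Obstacle 2 [(1,3) (8,1) (9,8) (1,11)]:
  edge (1,3)–(8,1): crosses AB
  edge (8,1)–(9,8): crosses AB
  edge (9,8)–(1,11): clear
  edge (1,11)–(1,3): clear
  → BLOCKED
Obstacle 3 [(14,24) (15,13) (23,17)]:
  edge (14,24)–(15,13): clear
  edge (15,13)–(23,17): clear
  edge (23,17)–(14,24): clear
  midpoint (21/2,1) outside
  → clear
Obstacle 4 [(0,16) (5,15) (11,15) (11,24) (4,24)]:
  edge (0,16)–(5,15): clear
  edge (5,15)–(11,15): clear
  edge (11,15)–(11,24): clear
  edge (11,24)–(4,24): clear
  edge (4,24)–(0,16): clear
  midpoint (21/2,1) outside
  → clear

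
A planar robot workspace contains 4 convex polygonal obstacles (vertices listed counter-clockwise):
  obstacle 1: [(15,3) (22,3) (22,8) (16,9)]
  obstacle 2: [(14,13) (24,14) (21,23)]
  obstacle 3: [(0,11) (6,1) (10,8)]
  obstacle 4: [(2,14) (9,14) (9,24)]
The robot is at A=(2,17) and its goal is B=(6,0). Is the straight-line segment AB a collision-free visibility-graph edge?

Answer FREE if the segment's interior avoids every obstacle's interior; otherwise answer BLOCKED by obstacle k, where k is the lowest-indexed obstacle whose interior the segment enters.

BLOCKED by obstacle 3

Obstacle 1 [(15,3) (22,3) (22,8) (16,9)]:
  edge (15,3)–(22,3): clear
  edge (22,3)–(22,8): clear
  edge (22,8)–(16,9): clear
  edge (16,9)–(15,3): clear
  midpoint (4,17/2) outside
  → clear
Obstacle 2 [(14,13) (24,14) (21,23)]:
  edge (14,13)–(24,14): clear
  edge (24,14)–(21,23): clear
  edge (21,23)–(14,13): clear
  midpoint (4,17/2) outside
  → clear
Obstacle 3 [(0,11) (6,1) (10,8)]:
  edge (0,11)–(6,1): crosses AB
  edge (6,1)–(10,8): clear
  edge (10,8)–(0,11): crosses AB
  → BLOCKED
Obstacle 4 [(2,14) (9,14) (9,24)]:
  edge (2,14)–(9,14): crosses AB
  edge (9,14)–(9,24): clear
  edge (9,24)–(2,14): crosses AB
  → BLOCKED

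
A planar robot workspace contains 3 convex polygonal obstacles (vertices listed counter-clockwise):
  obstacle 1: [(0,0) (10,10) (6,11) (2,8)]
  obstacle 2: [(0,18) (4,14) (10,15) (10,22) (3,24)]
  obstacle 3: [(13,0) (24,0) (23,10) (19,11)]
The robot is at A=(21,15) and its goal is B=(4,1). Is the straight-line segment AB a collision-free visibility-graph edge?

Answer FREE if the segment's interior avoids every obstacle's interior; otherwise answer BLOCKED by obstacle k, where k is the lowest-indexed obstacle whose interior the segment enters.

Obstacle 1 [(0,0) (10,10) (6,11) (2,8)]:
  edge (0,0)–(10,10): clear
  edge (10,10)–(6,11): clear
  edge (6,11)–(2,8): clear
  edge (2,8)–(0,0): clear
  midpoint (25/2,8) outside
  → clear
Obstacle 2 [(0,18) (4,14) (10,15) (10,22) (3,24)]:
  edge (0,18)–(4,14): clear
  edge (4,14)–(10,15): clear
  edge (10,15)–(10,22): clear
  edge (10,22)–(3,24): clear
  edge (3,24)–(0,18): clear
  midpoint (25/2,8) outside
  → clear
Obstacle 3 [(13,0) (24,0) (23,10) (19,11)]:
  edge (13,0)–(24,0): clear
  edge (24,0)–(23,10): clear
  edge (23,10)–(19,11): clear
  edge (19,11)–(13,0): clear
  midpoint (25/2,8) outside
  → clear

FREE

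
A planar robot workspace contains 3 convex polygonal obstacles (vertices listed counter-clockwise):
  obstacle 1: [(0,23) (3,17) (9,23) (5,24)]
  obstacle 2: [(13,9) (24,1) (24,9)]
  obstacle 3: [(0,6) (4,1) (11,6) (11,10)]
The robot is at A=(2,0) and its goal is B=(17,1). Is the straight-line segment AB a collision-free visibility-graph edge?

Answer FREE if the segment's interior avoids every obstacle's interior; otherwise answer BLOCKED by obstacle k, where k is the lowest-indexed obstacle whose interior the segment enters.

FREE

Obstacle 1 [(0,23) (3,17) (9,23) (5,24)]:
  edge (0,23)–(3,17): clear
  edge (3,17)–(9,23): clear
  edge (9,23)–(5,24): clear
  edge (5,24)–(0,23): clear
  midpoint (19/2,1/2) outside
  → clear
Obstacle 2 [(13,9) (24,1) (24,9)]:
  edge (13,9)–(24,1): clear
  edge (24,1)–(24,9): clear
  edge (24,9)–(13,9): clear
  midpoint (19/2,1/2) outside
  → clear
Obstacle 3 [(0,6) (4,1) (11,6) (11,10)]:
  edge (0,6)–(4,1): clear
  edge (4,1)–(11,6): clear
  edge (11,6)–(11,10): clear
  edge (11,10)–(0,6): clear
  midpoint (19/2,1/2) outside
  → clear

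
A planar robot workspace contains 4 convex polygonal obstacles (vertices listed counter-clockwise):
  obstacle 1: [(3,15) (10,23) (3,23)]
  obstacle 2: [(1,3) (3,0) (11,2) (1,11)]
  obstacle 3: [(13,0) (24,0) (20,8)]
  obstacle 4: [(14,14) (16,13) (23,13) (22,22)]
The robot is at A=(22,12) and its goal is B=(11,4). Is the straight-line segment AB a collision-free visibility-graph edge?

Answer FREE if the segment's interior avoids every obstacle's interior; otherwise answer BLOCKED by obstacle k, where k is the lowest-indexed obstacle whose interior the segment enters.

Obstacle 1 [(3,15) (10,23) (3,23)]:
  edge (3,15)–(10,23): clear
  edge (10,23)–(3,23): clear
  edge (3,23)–(3,15): clear
  midpoint (33/2,8) outside
  → clear
Obstacle 2 [(1,3) (3,0) (11,2) (1,11)]:
  edge (1,3)–(3,0): clear
  edge (3,0)–(11,2): clear
  edge (11,2)–(1,11): clear
  edge (1,11)–(1,3): clear
  midpoint (33/2,8) outside
  → clear
Obstacle 3 [(13,0) (24,0) (20,8)]:
  edge (13,0)–(24,0): clear
  edge (24,0)–(20,8): clear
  edge (20,8)–(13,0): clear
  midpoint (33/2,8) outside
  → clear
Obstacle 4 [(14,14) (16,13) (23,13) (22,22)]:
  edge (14,14)–(16,13): clear
  edge (16,13)–(23,13): clear
  edge (23,13)–(22,22): clear
  edge (22,22)–(14,14): clear
  midpoint (33/2,8) outside
  → clear

FREE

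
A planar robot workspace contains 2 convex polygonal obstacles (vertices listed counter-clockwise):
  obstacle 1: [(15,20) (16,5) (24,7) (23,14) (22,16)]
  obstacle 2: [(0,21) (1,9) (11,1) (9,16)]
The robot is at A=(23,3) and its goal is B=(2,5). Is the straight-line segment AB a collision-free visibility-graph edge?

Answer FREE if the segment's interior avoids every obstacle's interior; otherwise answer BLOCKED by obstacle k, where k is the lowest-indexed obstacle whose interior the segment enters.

Obstacle 1 [(15,20) (16,5) (24,7) (23,14) (22,16)]:
  edge (15,20)–(16,5): clear
  edge (16,5)–(24,7): clear
  edge (24,7)–(23,14): clear
  edge (23,14)–(22,16): clear
  edge (22,16)–(15,20): clear
  midpoint (25/2,4) outside
  → clear
Obstacle 2 [(0,21) (1,9) (11,1) (9,16)]:
  edge (0,21)–(1,9): clear
  edge (1,9)–(11,1): crosses AB
  edge (11,1)–(9,16): crosses AB
  edge (9,16)–(0,21): clear
  → BLOCKED

BLOCKED by obstacle 2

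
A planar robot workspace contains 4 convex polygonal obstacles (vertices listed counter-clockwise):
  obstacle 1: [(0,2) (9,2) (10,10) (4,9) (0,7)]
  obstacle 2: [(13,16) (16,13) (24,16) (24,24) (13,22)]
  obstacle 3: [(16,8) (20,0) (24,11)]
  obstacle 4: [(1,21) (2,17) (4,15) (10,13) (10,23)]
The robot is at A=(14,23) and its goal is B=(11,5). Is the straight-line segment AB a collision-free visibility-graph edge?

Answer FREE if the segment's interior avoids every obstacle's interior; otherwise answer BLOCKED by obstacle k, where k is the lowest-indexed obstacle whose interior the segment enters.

BLOCKED by obstacle 2

Obstacle 1 [(0,2) (9,2) (10,10) (4,9) (0,7)]:
  edge (0,2)–(9,2): clear
  edge (9,2)–(10,10): clear
  edge (10,10)–(4,9): clear
  edge (4,9)–(0,7): clear
  edge (0,7)–(0,2): clear
  midpoint (25/2,14) outside
  → clear
Obstacle 2 [(13,16) (16,13) (24,16) (24,24) (13,22)]:
  edge (13,16)–(16,13): clear
  edge (16,13)–(24,16): clear
  edge (24,16)–(24,24): clear
  edge (24,24)–(13,22): crosses AB
  edge (13,22)–(13,16): crosses AB
  → BLOCKED
Obstacle 3 [(16,8) (20,0) (24,11)]:
  edge (16,8)–(20,0): clear
  edge (20,0)–(24,11): clear
  edge (24,11)–(16,8): clear
  midpoint (25/2,14) outside
  → clear
Obstacle 4 [(1,21) (2,17) (4,15) (10,13) (10,23)]:
  edge (1,21)–(2,17): clear
  edge (2,17)–(4,15): clear
  edge (4,15)–(10,13): clear
  edge (10,13)–(10,23): clear
  edge (10,23)–(1,21): clear
  midpoint (25/2,14) outside
  → clear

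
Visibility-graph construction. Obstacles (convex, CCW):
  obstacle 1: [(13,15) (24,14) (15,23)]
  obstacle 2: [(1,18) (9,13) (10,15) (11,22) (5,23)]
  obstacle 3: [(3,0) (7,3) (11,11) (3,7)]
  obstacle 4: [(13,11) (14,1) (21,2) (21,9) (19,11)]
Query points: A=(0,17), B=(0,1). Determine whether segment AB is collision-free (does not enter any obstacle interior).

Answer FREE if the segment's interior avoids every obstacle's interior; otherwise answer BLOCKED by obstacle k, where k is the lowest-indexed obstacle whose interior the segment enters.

FREE

Obstacle 1 [(13,15) (24,14) (15,23)]:
  edge (13,15)–(24,14): clear
  edge (24,14)–(15,23): clear
  edge (15,23)–(13,15): clear
  midpoint (0,9) outside
  → clear
Obstacle 2 [(1,18) (9,13) (10,15) (11,22) (5,23)]:
  edge (1,18)–(9,13): clear
  edge (9,13)–(10,15): clear
  edge (10,15)–(11,22): clear
  edge (11,22)–(5,23): clear
  edge (5,23)–(1,18): clear
  midpoint (0,9) outside
  → clear
Obstacle 3 [(3,0) (7,3) (11,11) (3,7)]:
  edge (3,0)–(7,3): clear
  edge (7,3)–(11,11): clear
  edge (11,11)–(3,7): clear
  edge (3,7)–(3,0): clear
  midpoint (0,9) outside
  → clear
Obstacle 4 [(13,11) (14,1) (21,2) (21,9) (19,11)]:
  edge (13,11)–(14,1): clear
  edge (14,1)–(21,2): clear
  edge (21,2)–(21,9): clear
  edge (21,9)–(19,11): clear
  edge (19,11)–(13,11): clear
  midpoint (0,9) outside
  → clear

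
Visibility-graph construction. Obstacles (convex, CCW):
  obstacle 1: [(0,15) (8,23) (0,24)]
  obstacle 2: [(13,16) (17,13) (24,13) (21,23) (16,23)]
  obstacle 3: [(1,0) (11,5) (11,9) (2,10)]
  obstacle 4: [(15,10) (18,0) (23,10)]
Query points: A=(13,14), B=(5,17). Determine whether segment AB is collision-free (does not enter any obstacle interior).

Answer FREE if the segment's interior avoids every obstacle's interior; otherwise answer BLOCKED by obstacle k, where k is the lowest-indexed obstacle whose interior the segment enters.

FREE

Obstacle 1 [(0,15) (8,23) (0,24)]:
  edge (0,15)–(8,23): clear
  edge (8,23)–(0,24): clear
  edge (0,24)–(0,15): clear
  midpoint (9,31/2) outside
  → clear
Obstacle 2 [(13,16) (17,13) (24,13) (21,23) (16,23)]:
  edge (13,16)–(17,13): clear
  edge (17,13)–(24,13): clear
  edge (24,13)–(21,23): clear
  edge (21,23)–(16,23): clear
  edge (16,23)–(13,16): clear
  midpoint (9,31/2) outside
  → clear
Obstacle 3 [(1,0) (11,5) (11,9) (2,10)]:
  edge (1,0)–(11,5): clear
  edge (11,5)–(11,9): clear
  edge (11,9)–(2,10): clear
  edge (2,10)–(1,0): clear
  midpoint (9,31/2) outside
  → clear
Obstacle 4 [(15,10) (18,0) (23,10)]:
  edge (15,10)–(18,0): clear
  edge (18,0)–(23,10): clear
  edge (23,10)–(15,10): clear
  midpoint (9,31/2) outside
  → clear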